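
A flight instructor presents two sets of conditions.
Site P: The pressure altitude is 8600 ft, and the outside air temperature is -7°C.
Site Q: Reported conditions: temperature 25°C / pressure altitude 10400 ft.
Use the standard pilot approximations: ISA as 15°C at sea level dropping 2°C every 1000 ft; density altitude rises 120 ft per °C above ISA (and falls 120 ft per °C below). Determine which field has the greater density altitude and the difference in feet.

Site P: ISA temp = -2.2°C, deviation -4.8°C, DA = 8600 + 120 × (-4.8) = 8024 ft.
Site Q: ISA temp = -5.8°C, deviation +30.8°C, DA = 10400 + 120 × 30.8 = 14096 ft.
Site Q is higher by 14096 − 8024 = 6072 ft.

Site Q by 6072 ft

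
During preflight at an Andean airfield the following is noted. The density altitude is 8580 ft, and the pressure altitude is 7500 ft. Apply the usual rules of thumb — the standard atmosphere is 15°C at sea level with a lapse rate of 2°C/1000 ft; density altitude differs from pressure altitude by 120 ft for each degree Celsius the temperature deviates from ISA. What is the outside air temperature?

9°C

Density altitude − pressure altitude = 8580 − 7500 = +1080 ft.
At 120 ft/°C that is an ISA deviation of 1080/120 = +9°C.
ISA temperature at 7500 ft = 15 − 2 × (7500/1000) = 0°C.
OAT = ISA + deviation = 0 + (+9) = 9°C.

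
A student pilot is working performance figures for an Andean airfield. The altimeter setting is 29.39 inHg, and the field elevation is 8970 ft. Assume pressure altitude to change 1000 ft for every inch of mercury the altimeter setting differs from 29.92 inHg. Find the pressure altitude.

Pressure correction = (29.92 − 29.39) × 1000 = +530 ft.
Pressure altitude = 8970 + (+530) = 9500 ft.

9500 ft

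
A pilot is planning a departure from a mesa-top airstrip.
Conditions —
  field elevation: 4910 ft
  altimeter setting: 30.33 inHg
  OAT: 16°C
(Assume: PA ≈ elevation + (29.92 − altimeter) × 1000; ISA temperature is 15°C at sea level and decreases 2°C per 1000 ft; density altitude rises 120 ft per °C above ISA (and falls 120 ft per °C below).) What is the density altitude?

5700 ft

Pressure altitude = 4910 + (29.92 − 30.33) × 1000 = 4910 + (-410) = 4500 ft.
ISA temperature at 4500 ft = 15 − 2 × (4500/1000) = 6°C.
ISA deviation = 16 − 6 = +10°C.
Density altitude = 4500 + 120 × (10) = 5700 ft.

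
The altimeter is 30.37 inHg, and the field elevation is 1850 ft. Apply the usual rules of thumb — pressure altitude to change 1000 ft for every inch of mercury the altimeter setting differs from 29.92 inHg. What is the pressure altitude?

Pressure correction = (29.92 − 30.37) × 1000 = -450 ft.
Pressure altitude = 1850 + (-450) = 1400 ft.

1400 ft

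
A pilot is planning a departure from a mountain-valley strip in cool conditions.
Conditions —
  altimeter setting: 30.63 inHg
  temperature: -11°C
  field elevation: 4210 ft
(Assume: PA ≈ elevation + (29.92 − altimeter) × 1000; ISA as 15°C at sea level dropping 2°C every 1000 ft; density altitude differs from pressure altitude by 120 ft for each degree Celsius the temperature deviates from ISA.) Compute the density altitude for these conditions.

1220 ft

Pressure altitude = 4210 + (29.92 − 30.63) × 1000 = 4210 + (-710) = 3500 ft.
ISA temperature at 3500 ft = 15 − 2 × (3500/1000) = 8°C.
ISA deviation = -11 − 8 = -19°C.
Density altitude = 3500 + 120 × (-19) = 1220 ft.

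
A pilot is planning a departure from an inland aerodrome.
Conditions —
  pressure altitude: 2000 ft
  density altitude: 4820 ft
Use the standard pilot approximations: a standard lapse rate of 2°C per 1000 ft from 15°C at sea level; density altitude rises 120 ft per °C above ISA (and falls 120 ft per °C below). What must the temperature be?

34.5°C

Density altitude − pressure altitude = 4820 − 2000 = +2820 ft.
At 120 ft/°C that is an ISA deviation of 2820/120 = +23.5°C.
ISA temperature at 2000 ft = 15 − 2 × (2000/1000) = 11°C.
OAT = ISA + deviation = 11 + (+23.5) = 34.5°C.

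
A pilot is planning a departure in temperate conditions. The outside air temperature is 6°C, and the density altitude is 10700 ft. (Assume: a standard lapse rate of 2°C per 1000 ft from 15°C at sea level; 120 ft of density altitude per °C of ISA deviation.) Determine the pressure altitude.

9500 ft

DA = PA + 120 × (OAT − (15 − 2·PA/1000)) = PA + 120·OAT − 1800 + 0.24·PA = 1.24·PA + 120·OAT − 1800.
So 1.24·PA = 10700 − 120 × 6 + 1800 = 11780.
PA = 11780 / 1.24 = 9500 ft.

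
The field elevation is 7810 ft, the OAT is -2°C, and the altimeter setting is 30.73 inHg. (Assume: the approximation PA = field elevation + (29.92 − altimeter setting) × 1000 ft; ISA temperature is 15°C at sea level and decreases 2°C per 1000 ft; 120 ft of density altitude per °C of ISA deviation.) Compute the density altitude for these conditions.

6640 ft

Pressure altitude = 7810 + (29.92 − 30.73) × 1000 = 7810 + (-810) = 7000 ft.
ISA temperature at 7000 ft = 15 − 2 × (7000/1000) = 1°C.
ISA deviation = -2 − 1 = -3°C.
Density altitude = 7000 + 120 × (-3) = 6640 ft.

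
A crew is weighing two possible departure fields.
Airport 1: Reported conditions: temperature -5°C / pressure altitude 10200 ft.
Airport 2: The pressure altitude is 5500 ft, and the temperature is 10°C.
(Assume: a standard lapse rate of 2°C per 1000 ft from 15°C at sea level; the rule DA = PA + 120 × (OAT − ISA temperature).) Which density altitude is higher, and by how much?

Airport 1: ISA temp = -5.4°C, deviation +0.4°C, DA = 10200 + 120 × 0.4 = 10248 ft.
Airport 2: ISA temp = 4°C, deviation +6°C, DA = 5500 + 120 × 6 = 6220 ft.
Airport 1 is higher by 10248 − 6220 = 4028 ft.

Airport 1 by 4028 ft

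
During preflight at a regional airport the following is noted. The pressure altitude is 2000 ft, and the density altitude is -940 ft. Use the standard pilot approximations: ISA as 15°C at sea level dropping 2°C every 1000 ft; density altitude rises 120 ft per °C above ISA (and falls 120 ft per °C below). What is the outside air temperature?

Density altitude − pressure altitude = -940 − 2000 = -2940 ft.
At 120 ft/°C that is an ISA deviation of -2940/120 = -24.5°C.
ISA temperature at 2000 ft = 15 − 2 × (2000/1000) = 11°C.
OAT = ISA + deviation = 11 + (-24.5) = -13.5°C.

-13.5°C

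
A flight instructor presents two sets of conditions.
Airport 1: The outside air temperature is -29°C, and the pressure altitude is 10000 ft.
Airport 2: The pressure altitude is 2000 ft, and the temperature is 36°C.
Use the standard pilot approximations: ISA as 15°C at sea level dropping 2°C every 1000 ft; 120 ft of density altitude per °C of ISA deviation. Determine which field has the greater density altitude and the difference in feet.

Airport 1 by 2120 ft

Airport 1: ISA temp = -5°C, deviation -24°C, DA = 10000 + 120 × (-24) = 7120 ft.
Airport 2: ISA temp = 11°C, deviation +25°C, DA = 2000 + 120 × 25 = 5000 ft.
Airport 1 is higher by 7120 − 5000 = 2120 ft.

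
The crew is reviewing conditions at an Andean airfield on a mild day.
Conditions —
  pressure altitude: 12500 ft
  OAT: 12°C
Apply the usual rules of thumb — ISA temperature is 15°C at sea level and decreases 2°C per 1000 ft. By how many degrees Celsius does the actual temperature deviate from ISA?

ISA temperature at 12500 ft = 15 − 2 × (12500/1000) = -10°C.
Deviation = OAT − ISA = 12 − (-10) = +22°C.

ISA+22°C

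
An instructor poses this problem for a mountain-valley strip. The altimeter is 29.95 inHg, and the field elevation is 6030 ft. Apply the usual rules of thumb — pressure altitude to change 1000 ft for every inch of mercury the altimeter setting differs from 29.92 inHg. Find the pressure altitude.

Pressure correction = (29.92 − 29.95) × 1000 = -30 ft.
Pressure altitude = 6030 + (-30) = 6000 ft.

6000 ft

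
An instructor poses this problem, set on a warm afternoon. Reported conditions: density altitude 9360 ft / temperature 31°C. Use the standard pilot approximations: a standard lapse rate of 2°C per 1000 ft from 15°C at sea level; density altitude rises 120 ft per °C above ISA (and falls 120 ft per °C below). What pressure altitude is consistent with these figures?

6000 ft

DA = PA + 120 × (OAT − (15 − 2·PA/1000)) = PA + 120·OAT − 1800 + 0.24·PA = 1.24·PA + 120·OAT − 1800.
So 1.24·PA = 9360 − 120 × 31 + 1800 = 7440.
PA = 7440 / 1.24 = 6000 ft.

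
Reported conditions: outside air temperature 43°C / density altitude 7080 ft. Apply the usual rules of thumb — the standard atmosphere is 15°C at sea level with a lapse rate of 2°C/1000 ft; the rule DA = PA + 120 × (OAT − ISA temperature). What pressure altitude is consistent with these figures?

DA = PA + 120 × (OAT − (15 − 2·PA/1000)) = PA + 120·OAT − 1800 + 0.24·PA = 1.24·PA + 120·OAT − 1800.
So 1.24·PA = 7080 − 120 × 43 + 1800 = 3720.
PA = 3720 / 1.24 = 3000 ft.

3000 ft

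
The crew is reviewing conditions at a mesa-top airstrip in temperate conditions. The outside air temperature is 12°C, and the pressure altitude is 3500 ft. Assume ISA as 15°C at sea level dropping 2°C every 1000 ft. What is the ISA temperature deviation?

ISA temperature at 3500 ft = 15 − 2 × (3500/1000) = 8°C.
Deviation = OAT − ISA = 12 − 8 = +4°C.

ISA+4°C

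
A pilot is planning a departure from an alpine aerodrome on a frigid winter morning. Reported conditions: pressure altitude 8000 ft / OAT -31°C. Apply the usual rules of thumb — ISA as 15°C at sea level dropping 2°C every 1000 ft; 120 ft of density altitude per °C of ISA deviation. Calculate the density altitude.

4400 ft

ISA temperature at 8000 ft = 15 − 2 × (8000/1000) = -1°C.
ISA deviation = -31 − (-1) = -30°C.
Density altitude = 8000 + 120 × (-30) = 8000 + (-3600) = 4400 ft.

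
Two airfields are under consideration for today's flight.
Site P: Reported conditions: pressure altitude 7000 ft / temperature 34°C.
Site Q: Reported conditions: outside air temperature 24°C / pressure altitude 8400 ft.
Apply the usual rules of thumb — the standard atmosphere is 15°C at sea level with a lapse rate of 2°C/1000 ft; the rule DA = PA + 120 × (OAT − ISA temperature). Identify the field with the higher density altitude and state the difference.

Site P: ISA temp = 1°C, deviation +33°C, DA = 7000 + 120 × 33 = 10960 ft.
Site Q: ISA temp = -1.8°C, deviation +25.8°C, DA = 8400 + 120 × 25.8 = 11496 ft.
Site Q is higher by 11496 − 10960 = 536 ft.

Site Q by 536 ft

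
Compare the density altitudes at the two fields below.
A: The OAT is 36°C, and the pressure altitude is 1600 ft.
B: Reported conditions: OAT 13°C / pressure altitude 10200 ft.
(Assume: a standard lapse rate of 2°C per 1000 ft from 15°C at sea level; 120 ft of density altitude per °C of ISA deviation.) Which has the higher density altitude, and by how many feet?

A: ISA temp = 11.8°C, deviation +24.2°C, DA = 1600 + 120 × 24.2 = 4504 ft.
B: ISA temp = -5.4°C, deviation +18.4°C, DA = 10200 + 120 × 18.4 = 12408 ft.
B is higher by 12408 − 4504 = 7904 ft.

B by 7904 ft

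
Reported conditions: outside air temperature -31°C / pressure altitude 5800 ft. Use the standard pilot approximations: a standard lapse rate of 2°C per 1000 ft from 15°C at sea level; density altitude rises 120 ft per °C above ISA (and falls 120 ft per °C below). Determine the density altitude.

ISA temperature at 5800 ft = 15 − 2 × (5800/1000) = 3.4°C.
ISA deviation = -31 − 3.4 = -34.4°C.
Density altitude = 5800 + 120 × (-34.4) = 5800 + (-4128) = 1672 ft.

1672 ft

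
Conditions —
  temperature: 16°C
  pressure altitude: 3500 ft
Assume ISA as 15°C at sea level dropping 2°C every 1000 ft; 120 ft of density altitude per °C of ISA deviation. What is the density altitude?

ISA temperature at 3500 ft = 15 − 2 × (3500/1000) = 8°C.
ISA deviation = 16 − 8 = +8°C.
Density altitude = 3500 + 120 × (8) = 3500 + (+960) = 4460 ft.

4460 ft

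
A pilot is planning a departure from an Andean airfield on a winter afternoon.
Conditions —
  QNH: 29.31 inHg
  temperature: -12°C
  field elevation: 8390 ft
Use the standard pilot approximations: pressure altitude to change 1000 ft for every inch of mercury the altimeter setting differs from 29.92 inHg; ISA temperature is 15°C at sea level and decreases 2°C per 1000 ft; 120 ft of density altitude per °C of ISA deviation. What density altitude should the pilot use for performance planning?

7920 ft

Pressure altitude = 8390 + (29.92 − 29.31) × 1000 = 8390 + (+610) = 9000 ft.
ISA temperature at 9000 ft = 15 − 2 × (9000/1000) = -3°C.
ISA deviation = -12 − (-3) = -9°C.
Density altitude = 9000 + 120 × (-9) = 7920 ft.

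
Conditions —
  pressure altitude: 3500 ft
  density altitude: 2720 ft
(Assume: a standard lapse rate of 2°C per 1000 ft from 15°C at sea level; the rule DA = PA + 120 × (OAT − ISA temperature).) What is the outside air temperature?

1.5°C

Density altitude − pressure altitude = 2720 − 3500 = -780 ft.
At 120 ft/°C that is an ISA deviation of -780/120 = -6.5°C.
ISA temperature at 3500 ft = 15 − 2 × (3500/1000) = 8°C.
OAT = ISA + deviation = 8 + (-6.5) = 1.5°C.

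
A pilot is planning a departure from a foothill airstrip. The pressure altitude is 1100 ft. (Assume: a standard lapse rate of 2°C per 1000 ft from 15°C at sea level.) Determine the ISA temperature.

12.8°C

ISA temperature = 15 − 2 × (1100/1000) = 15 − 2.2 = 12.8°C.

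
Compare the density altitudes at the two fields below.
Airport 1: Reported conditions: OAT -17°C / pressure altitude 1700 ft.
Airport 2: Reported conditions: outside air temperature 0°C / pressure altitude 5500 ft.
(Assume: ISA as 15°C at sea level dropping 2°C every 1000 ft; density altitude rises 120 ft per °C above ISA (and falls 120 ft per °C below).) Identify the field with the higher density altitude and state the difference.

Airport 1: ISA temp = 11.6°C, deviation -28.6°C, DA = 1700 + 120 × (-28.6) = -1732 ft.
Airport 2: ISA temp = 4°C, deviation -4°C, DA = 5500 + 120 × (-4) = 5020 ft.
Airport 2 is higher by 5020 − (-1732) = 6752 ft.

Airport 2 by 6752 ft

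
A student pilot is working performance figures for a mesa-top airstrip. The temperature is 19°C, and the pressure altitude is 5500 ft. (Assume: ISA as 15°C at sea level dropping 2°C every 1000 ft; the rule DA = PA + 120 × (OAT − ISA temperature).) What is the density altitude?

7300 ft

ISA temperature at 5500 ft = 15 − 2 × (5500/1000) = 4°C.
ISA deviation = 19 − 4 = +15°C.
Density altitude = 5500 + 120 × (15) = 5500 + (+1800) = 7300 ft.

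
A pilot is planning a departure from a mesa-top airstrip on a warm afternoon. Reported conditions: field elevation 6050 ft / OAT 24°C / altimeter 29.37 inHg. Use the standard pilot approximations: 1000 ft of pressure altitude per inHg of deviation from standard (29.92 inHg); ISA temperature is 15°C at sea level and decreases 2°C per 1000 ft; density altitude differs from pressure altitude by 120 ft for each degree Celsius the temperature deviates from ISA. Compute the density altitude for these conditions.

9264 ft

Pressure altitude = 6050 + (29.92 − 29.37) × 1000 = 6050 + (+550) = 6600 ft.
ISA temperature at 6600 ft = 15 − 2 × (6600/1000) = 1.8°C.
ISA deviation = 24 − 1.8 = +22.2°C.
Density altitude = 6600 + 120 × (22.2) = 9264 ft.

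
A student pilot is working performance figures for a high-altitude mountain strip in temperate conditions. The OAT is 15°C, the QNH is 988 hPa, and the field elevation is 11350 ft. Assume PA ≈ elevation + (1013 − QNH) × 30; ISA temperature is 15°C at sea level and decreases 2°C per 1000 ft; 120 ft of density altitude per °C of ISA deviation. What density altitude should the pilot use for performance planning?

Pressure altitude = 11350 + (1013 − 988) × 30 = 11350 + (+750) = 12100 ft.
ISA temperature at 12100 ft = 15 − 2 × (12100/1000) = -9.2°C.
ISA deviation = 15 − (-9.2) = +24.2°C.
Density altitude = 12100 + 120 × (24.2) = 15004 ft.

15004 ft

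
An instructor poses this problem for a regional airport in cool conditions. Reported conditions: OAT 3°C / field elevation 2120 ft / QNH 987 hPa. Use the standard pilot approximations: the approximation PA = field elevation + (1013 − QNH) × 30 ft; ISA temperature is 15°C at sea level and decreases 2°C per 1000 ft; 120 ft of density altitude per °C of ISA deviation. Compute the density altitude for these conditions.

Pressure altitude = 2120 + (1013 − 987) × 30 = 2120 + (+780) = 2900 ft.
ISA temperature at 2900 ft = 15 − 2 × (2900/1000) = 9.2°C.
ISA deviation = 3 − 9.2 = -6.2°C.
Density altitude = 2900 + 120 × (-6.2) = 2156 ft.

2156 ft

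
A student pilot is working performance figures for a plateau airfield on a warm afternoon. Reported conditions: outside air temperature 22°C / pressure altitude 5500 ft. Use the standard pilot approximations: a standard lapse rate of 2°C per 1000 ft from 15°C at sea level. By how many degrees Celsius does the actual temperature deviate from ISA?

ISA+18°C

ISA temperature at 5500 ft = 15 − 2 × (5500/1000) = 4°C.
Deviation = OAT − ISA = 22 − 4 = +18°C.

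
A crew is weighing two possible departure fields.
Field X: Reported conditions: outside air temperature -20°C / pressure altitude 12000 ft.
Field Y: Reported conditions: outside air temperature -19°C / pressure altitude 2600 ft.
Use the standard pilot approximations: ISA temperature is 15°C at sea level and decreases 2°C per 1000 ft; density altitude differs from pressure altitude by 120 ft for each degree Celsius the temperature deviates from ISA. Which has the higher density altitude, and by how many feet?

Field X: ISA temp = -9°C, deviation -11°C, DA = 12000 + 120 × (-11) = 10680 ft.
Field Y: ISA temp = 9.8°C, deviation -28.8°C, DA = 2600 + 120 × (-28.8) = -856 ft.
Field X is higher by 10680 − (-856) = 11536 ft.

Field X by 11536 ft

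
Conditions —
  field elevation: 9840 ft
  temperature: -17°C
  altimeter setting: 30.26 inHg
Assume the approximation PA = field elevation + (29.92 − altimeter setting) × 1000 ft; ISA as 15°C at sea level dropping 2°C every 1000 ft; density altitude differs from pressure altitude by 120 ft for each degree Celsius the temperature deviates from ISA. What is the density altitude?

Pressure altitude = 9840 + (29.92 − 30.26) × 1000 = 9840 + (-340) = 9500 ft.
ISA temperature at 9500 ft = 15 − 2 × (9500/1000) = -4°C.
ISA deviation = -17 − (-4) = -13°C.
Density altitude = 9500 + 120 × (-13) = 7940 ft.

7940 ft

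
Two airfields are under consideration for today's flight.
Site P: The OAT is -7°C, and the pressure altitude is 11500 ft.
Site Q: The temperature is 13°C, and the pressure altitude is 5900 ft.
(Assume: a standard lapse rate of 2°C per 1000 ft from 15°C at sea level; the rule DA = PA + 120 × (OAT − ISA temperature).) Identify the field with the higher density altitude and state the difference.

Site P: ISA temp = -8°C, deviation +1°C, DA = 11500 + 120 × 1 = 11620 ft.
Site Q: ISA temp = 3.2°C, deviation +9.8°C, DA = 5900 + 120 × 9.8 = 7076 ft.
Site P is higher by 11620 − 7076 = 4544 ft.

Site P by 4544 ft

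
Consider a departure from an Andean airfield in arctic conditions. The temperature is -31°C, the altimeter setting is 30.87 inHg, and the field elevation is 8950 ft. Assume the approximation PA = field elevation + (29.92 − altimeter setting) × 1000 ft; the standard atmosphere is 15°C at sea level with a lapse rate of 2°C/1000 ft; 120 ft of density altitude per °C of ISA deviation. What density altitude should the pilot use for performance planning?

Pressure altitude = 8950 + (29.92 − 30.87) × 1000 = 8950 + (-950) = 8000 ft.
ISA temperature at 8000 ft = 15 − 2 × (8000/1000) = -1°C.
ISA deviation = -31 − (-1) = -30°C.
Density altitude = 8000 + 120 × (-30) = 4400 ft.

4400 ft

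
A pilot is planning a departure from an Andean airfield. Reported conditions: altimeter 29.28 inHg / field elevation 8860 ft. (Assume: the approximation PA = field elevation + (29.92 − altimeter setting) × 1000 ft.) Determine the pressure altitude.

Pressure correction = (29.92 − 29.28) × 1000 = +640 ft.
Pressure altitude = 8860 + (+640) = 9500 ft.

9500 ft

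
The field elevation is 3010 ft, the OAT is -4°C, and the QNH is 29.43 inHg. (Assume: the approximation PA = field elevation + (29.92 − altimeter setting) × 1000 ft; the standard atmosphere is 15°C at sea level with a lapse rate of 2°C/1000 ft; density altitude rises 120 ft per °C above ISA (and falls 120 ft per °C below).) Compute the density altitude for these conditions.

2060 ft

Pressure altitude = 3010 + (29.92 − 29.43) × 1000 = 3010 + (+490) = 3500 ft.
ISA temperature at 3500 ft = 15 − 2 × (3500/1000) = 8°C.
ISA deviation = -4 − 8 = -12°C.
Density altitude = 3500 + 120 × (-12) = 2060 ft.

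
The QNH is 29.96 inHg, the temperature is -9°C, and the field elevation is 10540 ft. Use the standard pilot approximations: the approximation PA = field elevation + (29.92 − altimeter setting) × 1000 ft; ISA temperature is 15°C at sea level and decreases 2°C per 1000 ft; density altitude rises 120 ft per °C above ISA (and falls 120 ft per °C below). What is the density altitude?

10140 ft

Pressure altitude = 10540 + (29.92 − 29.96) × 1000 = 10540 + (-40) = 10500 ft.
ISA temperature at 10500 ft = 15 − 2 × (10500/1000) = -6°C.
ISA deviation = -9 − (-6) = -3°C.
Density altitude = 10500 + 120 × (-3) = 10140 ft.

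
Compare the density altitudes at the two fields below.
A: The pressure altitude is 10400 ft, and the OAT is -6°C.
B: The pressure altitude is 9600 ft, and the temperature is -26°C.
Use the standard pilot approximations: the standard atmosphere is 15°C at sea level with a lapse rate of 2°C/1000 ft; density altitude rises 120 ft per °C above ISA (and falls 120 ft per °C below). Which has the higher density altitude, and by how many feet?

A by 3392 ft

A: ISA temp = -5.8°C, deviation -0.2°C, DA = 10400 + 120 × (-0.2) = 10376 ft.
B: ISA temp = -4.2°C, deviation -21.8°C, DA = 9600 + 120 × (-21.8) = 6984 ft.
A is higher by 10376 − 6984 = 3392 ft.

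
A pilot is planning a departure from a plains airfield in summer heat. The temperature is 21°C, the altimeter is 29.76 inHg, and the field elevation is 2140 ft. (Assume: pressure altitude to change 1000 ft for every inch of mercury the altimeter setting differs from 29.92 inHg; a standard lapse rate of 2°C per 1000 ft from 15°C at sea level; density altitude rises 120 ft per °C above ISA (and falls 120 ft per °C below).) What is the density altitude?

Pressure altitude = 2140 + (29.92 − 29.76) × 1000 = 2140 + (+160) = 2300 ft.
ISA temperature at 2300 ft = 15 − 2 × (2300/1000) = 10.4°C.
ISA deviation = 21 − 10.4 = +10.6°C.
Density altitude = 2300 + 120 × (10.6) = 3572 ft.

3572 ft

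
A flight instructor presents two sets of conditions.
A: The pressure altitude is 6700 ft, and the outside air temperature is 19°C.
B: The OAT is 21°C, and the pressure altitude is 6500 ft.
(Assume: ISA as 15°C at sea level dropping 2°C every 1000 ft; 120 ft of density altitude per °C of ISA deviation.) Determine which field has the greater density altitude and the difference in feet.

A: ISA temp = 1.6°C, deviation +17.4°C, DA = 6700 + 120 × 17.4 = 8788 ft.
B: ISA temp = 2°C, deviation +19°C, DA = 6500 + 120 × 19 = 8780 ft.
A is higher by 8788 − 8780 = 8 ft.

A by 8 ft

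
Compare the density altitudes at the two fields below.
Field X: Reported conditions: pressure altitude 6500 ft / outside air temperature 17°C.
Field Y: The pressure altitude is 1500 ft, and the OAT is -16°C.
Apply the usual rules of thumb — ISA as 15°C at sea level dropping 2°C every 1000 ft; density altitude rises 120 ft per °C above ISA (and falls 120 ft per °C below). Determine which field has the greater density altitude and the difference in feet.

Field X by 10160 ft

Field X: ISA temp = 2°C, deviation +15°C, DA = 6500 + 120 × 15 = 8300 ft.
Field Y: ISA temp = 12°C, deviation -28°C, DA = 1500 + 120 × (-28) = -1860 ft.
Field X is higher by 8300 − (-1860) = 10160 ft.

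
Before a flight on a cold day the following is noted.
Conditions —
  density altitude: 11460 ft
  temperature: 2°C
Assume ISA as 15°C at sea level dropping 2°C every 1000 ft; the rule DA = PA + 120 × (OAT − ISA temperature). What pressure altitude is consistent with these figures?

10500 ft

DA = PA + 120 × (OAT − (15 − 2·PA/1000)) = PA + 120·OAT − 1800 + 0.24·PA = 1.24·PA + 120·OAT − 1800.
So 1.24·PA = 11460 − 120 × 2 + 1800 = 13020.
PA = 13020 / 1.24 = 10500 ft.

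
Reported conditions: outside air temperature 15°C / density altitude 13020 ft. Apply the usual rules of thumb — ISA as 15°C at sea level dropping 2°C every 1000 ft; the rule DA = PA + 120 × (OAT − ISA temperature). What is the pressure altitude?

DA = PA + 120 × (OAT − (15 − 2·PA/1000)) = PA + 120·OAT − 1800 + 0.24·PA = 1.24·PA + 120·OAT − 1800.
So 1.24·PA = 13020 − 120 × 15 + 1800 = 13020.
PA = 13020 / 1.24 = 10500 ft.

10500 ft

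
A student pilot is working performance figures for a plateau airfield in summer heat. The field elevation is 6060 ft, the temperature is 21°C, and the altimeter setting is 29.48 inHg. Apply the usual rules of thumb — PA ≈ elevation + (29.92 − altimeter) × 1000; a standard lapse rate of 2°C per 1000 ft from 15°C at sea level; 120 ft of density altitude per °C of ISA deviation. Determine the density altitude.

Pressure altitude = 6060 + (29.92 − 29.48) × 1000 = 6060 + (+440) = 6500 ft.
ISA temperature at 6500 ft = 15 − 2 × (6500/1000) = 2°C.
ISA deviation = 21 − 2 = +19°C.
Density altitude = 6500 + 120 × (19) = 8780 ft.

8780 ft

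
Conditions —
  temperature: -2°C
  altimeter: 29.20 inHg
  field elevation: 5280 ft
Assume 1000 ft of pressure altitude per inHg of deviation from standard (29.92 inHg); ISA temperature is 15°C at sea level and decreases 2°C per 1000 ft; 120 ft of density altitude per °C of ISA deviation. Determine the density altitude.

5400 ft

Pressure altitude = 5280 + (29.92 − 29.20) × 1000 = 5280 + (+720) = 6000 ft.
ISA temperature at 6000 ft = 15 − 2 × (6000/1000) = 3°C.
ISA deviation = -2 − 3 = -5°C.
Density altitude = 6000 + 120 × (-5) = 5400 ft.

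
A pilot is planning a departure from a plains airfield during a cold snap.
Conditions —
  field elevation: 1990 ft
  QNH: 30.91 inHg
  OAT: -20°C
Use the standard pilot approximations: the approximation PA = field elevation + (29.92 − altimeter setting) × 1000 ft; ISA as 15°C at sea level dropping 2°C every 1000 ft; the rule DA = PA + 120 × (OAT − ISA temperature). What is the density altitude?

Pressure altitude = 1990 + (29.92 − 30.91) × 1000 = 1990 + (-990) = 1000 ft.
ISA temperature at 1000 ft = 15 − 2 × (1000/1000) = 13°C.
ISA deviation = -20 − 13 = -33°C.
Density altitude = 1000 + 120 × (-33) = -2960 ft.

-2960 ft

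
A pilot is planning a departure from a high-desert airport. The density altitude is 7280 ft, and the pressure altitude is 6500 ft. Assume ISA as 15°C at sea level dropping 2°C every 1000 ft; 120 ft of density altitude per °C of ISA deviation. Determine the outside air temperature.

8.5°C

Density altitude − pressure altitude = 7280 − 6500 = +780 ft.
At 120 ft/°C that is an ISA deviation of 780/120 = +6.5°C.
ISA temperature at 6500 ft = 15 − 2 × (6500/1000) = 2°C.
OAT = ISA + deviation = 2 + (+6.5) = 8.5°C.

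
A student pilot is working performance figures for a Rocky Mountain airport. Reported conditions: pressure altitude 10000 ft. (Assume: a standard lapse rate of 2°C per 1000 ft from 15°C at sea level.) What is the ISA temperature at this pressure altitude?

-5°C

ISA temperature = 15 − 2 × (10000/1000) = 15 − 20 = -5°C.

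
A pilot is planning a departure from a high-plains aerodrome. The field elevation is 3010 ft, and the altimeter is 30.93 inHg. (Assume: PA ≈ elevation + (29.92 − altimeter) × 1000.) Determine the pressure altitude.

2000 ft

Pressure correction = (29.92 − 30.93) × 1000 = -1010 ft.
Pressure altitude = 3010 + (-1010) = 2000 ft.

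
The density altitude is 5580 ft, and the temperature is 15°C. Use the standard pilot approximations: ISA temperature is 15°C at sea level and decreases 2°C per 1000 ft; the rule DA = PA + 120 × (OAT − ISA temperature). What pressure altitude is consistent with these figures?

4500 ft

DA = PA + 120 × (OAT − (15 − 2·PA/1000)) = PA + 120·OAT − 1800 + 0.24·PA = 1.24·PA + 120·OAT − 1800.
So 1.24·PA = 5580 − 120 × 15 + 1800 = 5580.
PA = 5580 / 1.24 = 4500 ft.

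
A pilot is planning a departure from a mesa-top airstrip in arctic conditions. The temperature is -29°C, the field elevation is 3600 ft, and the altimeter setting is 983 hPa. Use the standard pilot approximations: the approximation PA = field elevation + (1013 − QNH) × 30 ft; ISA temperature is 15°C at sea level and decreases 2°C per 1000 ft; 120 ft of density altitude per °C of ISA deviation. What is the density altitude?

Pressure altitude = 3600 + (1013 − 983) × 30 = 3600 + (+900) = 4500 ft.
ISA temperature at 4500 ft = 15 − 2 × (4500/1000) = 6°C.
ISA deviation = -29 − 6 = -35°C.
Density altitude = 4500 + 120 × (-35) = 300 ft.

300 ft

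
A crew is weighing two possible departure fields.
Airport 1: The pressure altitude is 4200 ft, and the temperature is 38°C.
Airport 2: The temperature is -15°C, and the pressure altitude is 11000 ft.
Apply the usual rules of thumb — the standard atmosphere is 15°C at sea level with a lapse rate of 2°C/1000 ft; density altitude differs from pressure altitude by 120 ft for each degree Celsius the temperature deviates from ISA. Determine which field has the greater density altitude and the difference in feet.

Airport 2 by 2072 ft

Airport 1: ISA temp = 6.6°C, deviation +31.4°C, DA = 4200 + 120 × 31.4 = 7968 ft.
Airport 2: ISA temp = -7°C, deviation -8°C, DA = 11000 + 120 × (-8) = 10040 ft.
Airport 2 is higher by 10040 − 7968 = 2072 ft.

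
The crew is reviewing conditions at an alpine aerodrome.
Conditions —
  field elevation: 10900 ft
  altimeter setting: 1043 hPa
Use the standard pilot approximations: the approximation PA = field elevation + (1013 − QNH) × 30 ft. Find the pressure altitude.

Pressure correction = (1013 − 1043) × 30 = -900 ft.
Pressure altitude = 10900 + (-900) = 10000 ft.

10000 ft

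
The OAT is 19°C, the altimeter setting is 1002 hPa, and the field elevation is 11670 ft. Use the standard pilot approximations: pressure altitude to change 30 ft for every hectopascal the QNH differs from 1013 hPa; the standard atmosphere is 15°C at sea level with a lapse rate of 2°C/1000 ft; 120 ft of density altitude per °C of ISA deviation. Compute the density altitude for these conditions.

Pressure altitude = 11670 + (1013 − 1002) × 30 = 11670 + (+330) = 12000 ft.
ISA temperature at 12000 ft = 15 − 2 × (12000/1000) = -9°C.
ISA deviation = 19 − (-9) = +28°C.
Density altitude = 12000 + 120 × (28) = 15360 ft.

15360 ft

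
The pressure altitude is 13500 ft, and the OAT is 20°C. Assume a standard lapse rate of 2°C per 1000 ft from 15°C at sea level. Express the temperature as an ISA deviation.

ISA+32°C

ISA temperature at 13500 ft = 15 − 2 × (13500/1000) = -12°C.
Deviation = OAT − ISA = 20 − (-12) = +32°C.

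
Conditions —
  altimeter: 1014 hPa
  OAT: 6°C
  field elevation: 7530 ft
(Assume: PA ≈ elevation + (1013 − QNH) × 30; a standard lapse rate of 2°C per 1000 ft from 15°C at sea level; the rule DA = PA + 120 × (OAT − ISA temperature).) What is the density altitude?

Pressure altitude = 7530 + (1013 − 1014) × 30 = 7530 + (-30) = 7500 ft.
ISA temperature at 7500 ft = 15 − 2 × (7500/1000) = 0°C.
ISA deviation = 6 − 0 = +6°C.
Density altitude = 7500 + 120 × (6) = 8220 ft.

8220 ft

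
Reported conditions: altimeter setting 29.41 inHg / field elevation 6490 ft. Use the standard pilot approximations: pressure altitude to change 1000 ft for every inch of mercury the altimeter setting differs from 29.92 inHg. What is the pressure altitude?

7000 ft

Pressure correction = (29.92 − 29.41) × 1000 = +510 ft.
Pressure altitude = 6490 + (+510) = 7000 ft.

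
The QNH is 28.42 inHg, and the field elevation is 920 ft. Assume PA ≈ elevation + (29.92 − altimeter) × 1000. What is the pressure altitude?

Pressure correction = (29.92 − 28.42) × 1000 = +1500 ft.
Pressure altitude = 920 + (+1500) = 2420 ft.

2420 ft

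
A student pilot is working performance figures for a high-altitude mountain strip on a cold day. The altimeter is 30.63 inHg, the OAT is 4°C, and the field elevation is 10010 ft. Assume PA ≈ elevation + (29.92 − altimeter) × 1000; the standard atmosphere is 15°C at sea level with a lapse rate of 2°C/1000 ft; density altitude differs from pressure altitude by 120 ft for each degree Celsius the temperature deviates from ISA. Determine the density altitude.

10212 ft

Pressure altitude = 10010 + (29.92 − 30.63) × 1000 = 10010 + (-710) = 9300 ft.
ISA temperature at 9300 ft = 15 − 2 × (9300/1000) = -3.6°C.
ISA deviation = 4 − (-3.6) = +7.6°C.
Density altitude = 9300 + 120 × (7.6) = 10212 ft.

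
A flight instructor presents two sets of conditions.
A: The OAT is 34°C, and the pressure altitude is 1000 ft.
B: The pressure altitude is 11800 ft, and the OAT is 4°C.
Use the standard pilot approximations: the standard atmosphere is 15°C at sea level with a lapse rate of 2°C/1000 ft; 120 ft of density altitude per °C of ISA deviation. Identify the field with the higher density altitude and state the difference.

B by 9792 ft

A: ISA temp = 13°C, deviation +21°C, DA = 1000 + 120 × 21 = 3520 ft.
B: ISA temp = -8.6°C, deviation +12.6°C, DA = 11800 + 120 × 12.6 = 13312 ft.
B is higher by 13312 − 3520 = 9792 ft.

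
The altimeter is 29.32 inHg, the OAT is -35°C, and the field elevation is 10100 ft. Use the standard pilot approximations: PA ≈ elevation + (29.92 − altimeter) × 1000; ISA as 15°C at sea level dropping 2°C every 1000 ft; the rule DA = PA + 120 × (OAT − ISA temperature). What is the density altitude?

7268 ft

Pressure altitude = 10100 + (29.92 − 29.32) × 1000 = 10100 + (+600) = 10700 ft.
ISA temperature at 10700 ft = 15 − 2 × (10700/1000) = -6.4°C.
ISA deviation = -35 − (-6.4) = -28.6°C.
Density altitude = 10700 + 120 × (-28.6) = 7268 ft.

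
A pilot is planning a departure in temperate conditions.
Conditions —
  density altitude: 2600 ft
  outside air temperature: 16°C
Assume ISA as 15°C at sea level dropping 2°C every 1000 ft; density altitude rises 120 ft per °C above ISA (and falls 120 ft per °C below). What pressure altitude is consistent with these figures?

2000 ft

DA = PA + 120 × (OAT − (15 − 2·PA/1000)) = PA + 120·OAT − 1800 + 0.24·PA = 1.24·PA + 120·OAT − 1800.
So 1.24·PA = 2600 − 120 × 16 + 1800 = 2480.
PA = 2480 / 1.24 = 2000 ft.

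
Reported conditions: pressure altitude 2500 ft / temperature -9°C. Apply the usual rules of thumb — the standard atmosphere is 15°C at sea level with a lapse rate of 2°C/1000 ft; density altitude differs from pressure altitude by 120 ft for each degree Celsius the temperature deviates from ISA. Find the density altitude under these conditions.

ISA temperature at 2500 ft = 15 − 2 × (2500/1000) = 10°C.
ISA deviation = -9 − 10 = -19°C.
Density altitude = 2500 + 120 × (-19) = 2500 + (-2280) = 220 ft.

220 ft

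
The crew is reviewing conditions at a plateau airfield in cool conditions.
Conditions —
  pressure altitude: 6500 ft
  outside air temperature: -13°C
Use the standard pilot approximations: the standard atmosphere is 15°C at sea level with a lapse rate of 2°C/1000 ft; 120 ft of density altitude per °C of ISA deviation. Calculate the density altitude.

4700 ft

ISA temperature at 6500 ft = 15 − 2 × (6500/1000) = 2°C.
ISA deviation = -13 − 2 = -15°C.
Density altitude = 6500 + 120 × (-15) = 6500 + (-1800) = 4700 ft.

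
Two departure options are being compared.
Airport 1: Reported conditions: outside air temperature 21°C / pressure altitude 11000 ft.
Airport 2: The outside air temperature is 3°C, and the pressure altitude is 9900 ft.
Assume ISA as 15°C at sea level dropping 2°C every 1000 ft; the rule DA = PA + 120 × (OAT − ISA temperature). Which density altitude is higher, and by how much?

Airport 1 by 3524 ft

Airport 1: ISA temp = -7°C, deviation +28°C, DA = 11000 + 120 × 28 = 14360 ft.
Airport 2: ISA temp = -4.8°C, deviation +7.8°C, DA = 9900 + 120 × 7.8 = 10836 ft.
Airport 1 is higher by 14360 − 10836 = 3524 ft.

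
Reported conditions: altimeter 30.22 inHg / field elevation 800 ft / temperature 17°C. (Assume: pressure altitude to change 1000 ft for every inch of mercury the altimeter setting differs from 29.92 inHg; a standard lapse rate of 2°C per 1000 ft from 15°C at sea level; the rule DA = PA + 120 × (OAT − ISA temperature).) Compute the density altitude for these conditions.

860 ft

Pressure altitude = 800 + (29.92 − 30.22) × 1000 = 800 + (-300) = 500 ft.
ISA temperature at 500 ft = 15 − 2 × (500/1000) = 14°C.
ISA deviation = 17 − 14 = +3°C.
Density altitude = 500 + 120 × (3) = 860 ft.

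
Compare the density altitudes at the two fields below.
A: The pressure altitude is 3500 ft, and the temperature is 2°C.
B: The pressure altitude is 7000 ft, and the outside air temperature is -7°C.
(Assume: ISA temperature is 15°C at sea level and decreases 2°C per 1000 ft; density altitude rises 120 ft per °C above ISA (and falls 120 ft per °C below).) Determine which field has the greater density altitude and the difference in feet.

B by 3260 ft

A: ISA temp = 8°C, deviation -6°C, DA = 3500 + 120 × (-6) = 2780 ft.
B: ISA temp = 1°C, deviation -8°C, DA = 7000 + 120 × (-8) = 6040 ft.
B is higher by 6040 − 2780 = 3260 ft.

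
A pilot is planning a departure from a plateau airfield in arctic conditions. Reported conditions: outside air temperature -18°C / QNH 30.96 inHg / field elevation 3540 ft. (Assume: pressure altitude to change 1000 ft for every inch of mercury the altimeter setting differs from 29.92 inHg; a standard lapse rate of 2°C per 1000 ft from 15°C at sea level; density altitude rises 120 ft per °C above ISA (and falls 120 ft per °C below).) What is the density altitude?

Pressure altitude = 3540 + (29.92 − 30.96) × 1000 = 3540 + (-1040) = 2500 ft.
ISA temperature at 2500 ft = 15 − 2 × (2500/1000) = 10°C.
ISA deviation = -18 − 10 = -28°C.
Density altitude = 2500 + 120 × (-28) = -860 ft.

-860 ft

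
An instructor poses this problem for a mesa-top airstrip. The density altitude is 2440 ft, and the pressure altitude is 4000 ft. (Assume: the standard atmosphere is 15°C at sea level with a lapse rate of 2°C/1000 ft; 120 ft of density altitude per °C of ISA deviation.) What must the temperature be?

-6°C

Density altitude − pressure altitude = 2440 − 4000 = -1560 ft.
At 120 ft/°C that is an ISA deviation of -1560/120 = -13°C.
ISA temperature at 4000 ft = 15 − 2 × (4000/1000) = 7°C.
OAT = ISA + deviation = 7 + (-13) = -6°C.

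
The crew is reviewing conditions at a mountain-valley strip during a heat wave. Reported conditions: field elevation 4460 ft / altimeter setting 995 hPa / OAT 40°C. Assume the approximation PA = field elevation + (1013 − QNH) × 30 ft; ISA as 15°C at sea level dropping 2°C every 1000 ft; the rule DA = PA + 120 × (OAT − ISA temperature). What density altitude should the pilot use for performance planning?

9200 ft

Pressure altitude = 4460 + (1013 − 995) × 30 = 4460 + (+540) = 5000 ft.
ISA temperature at 5000 ft = 15 − 2 × (5000/1000) = 5°C.
ISA deviation = 40 − 5 = +35°C.
Density altitude = 5000 + 120 × (35) = 9200 ft.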